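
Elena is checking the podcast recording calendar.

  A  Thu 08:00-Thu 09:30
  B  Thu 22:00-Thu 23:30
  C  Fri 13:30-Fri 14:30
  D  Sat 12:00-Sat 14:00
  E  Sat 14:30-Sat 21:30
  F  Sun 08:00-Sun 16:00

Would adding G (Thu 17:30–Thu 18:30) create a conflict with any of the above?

A: ends Thu 09:30 at or before G starts Thu 17:30 → clear.
B: starts Thu 22:00 at or after G ends Thu 18:30 → clear.
C: starts Fri 13:30 at or after G ends Thu 18:30 → clear.
D: starts Sat 12:00 at or after G ends Thu 18:30 → clear.
E: starts Sat 14:30 at or after G ends Thu 18:30 → clear.
F: starts Sun 08:00 at or after G ends Thu 18:30 → clear.

No — it doesn't clash with anything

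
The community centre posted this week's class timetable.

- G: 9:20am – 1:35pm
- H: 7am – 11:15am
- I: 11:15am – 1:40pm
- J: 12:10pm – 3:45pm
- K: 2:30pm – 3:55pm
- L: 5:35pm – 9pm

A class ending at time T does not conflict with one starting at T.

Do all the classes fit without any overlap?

No

Sorted by start: H, G, I, J, K, L.
G starts before H ends → H and G overlap.
That's a conflict, so the schedule is not conflict-free.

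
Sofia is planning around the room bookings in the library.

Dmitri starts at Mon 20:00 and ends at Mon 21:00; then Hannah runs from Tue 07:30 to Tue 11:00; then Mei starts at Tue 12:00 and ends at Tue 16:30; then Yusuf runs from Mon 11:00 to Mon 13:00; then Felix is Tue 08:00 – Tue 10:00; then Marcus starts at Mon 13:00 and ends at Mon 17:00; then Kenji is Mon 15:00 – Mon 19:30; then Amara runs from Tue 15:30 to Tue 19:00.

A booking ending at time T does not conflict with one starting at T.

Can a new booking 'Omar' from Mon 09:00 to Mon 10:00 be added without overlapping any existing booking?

Yusuf: starts Mon 11:00 at or after Omar ends Mon 10:00 → clear.
Marcus: starts Mon 13:00 at or after Omar ends Mon 10:00 → clear.
Kenji: starts Mon 15:00 at or after Omar ends Mon 10:00 → clear.
Dmitri: starts Mon 20:00 at or after Omar ends Mon 10:00 → clear.
Hannah: starts Tue 07:30 at or after Omar ends Mon 10:00 → clear.
Felix: starts Tue 08:00 at or after Omar ends Mon 10:00 → clear.
Mei: starts Tue 12:00 at or after Omar ends Mon 10:00 → clear.
Amara: starts Tue 15:30 at or after Omar ends Mon 10:00 → clear.

Yes — the slot is free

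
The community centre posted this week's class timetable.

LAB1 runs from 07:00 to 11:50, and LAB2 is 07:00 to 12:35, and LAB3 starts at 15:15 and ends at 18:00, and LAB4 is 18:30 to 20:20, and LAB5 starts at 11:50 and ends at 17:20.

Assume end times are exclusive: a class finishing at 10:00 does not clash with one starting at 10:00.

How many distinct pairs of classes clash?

Sorted by start: LAB1, LAB2, LAB5, LAB3, LAB4.
LAB2 starts before LAB1 ends → LAB1 and LAB2 overlap.
LAB5 starts exactly when LAB1 ends (back-to-back, no overlap); LAB1 is clear from here.
LAB5 starts before LAB2 ends → LAB2 and LAB5 overlap.
LAB3 starts after LAB2 ends; LAB2 is clear from here.
LAB3 starts before LAB5 ends → LAB5 and LAB3 overlap.
LAB4 starts after LAB5 ends.
LAB4 starts after LAB3 ends.
Overlapping pairs: LAB1 & LAB2, LAB2 & LAB5, LAB3 & LAB5 — 3 in total.

3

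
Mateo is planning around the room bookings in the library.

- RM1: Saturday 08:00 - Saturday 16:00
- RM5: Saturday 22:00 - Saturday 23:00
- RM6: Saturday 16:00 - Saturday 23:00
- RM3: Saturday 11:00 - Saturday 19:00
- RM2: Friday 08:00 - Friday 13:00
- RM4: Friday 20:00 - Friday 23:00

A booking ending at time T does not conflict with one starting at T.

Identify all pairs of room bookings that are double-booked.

Sorted by start: RM2, RM4, RM1, RM3, RM6, RM5.
RM4 starts after RM2 ends; RM2 is clear from here.
RM1 starts after RM4 ends; RM4 is clear from here.
RM3 starts before RM1 ends → RM1 and RM3 overlap.
RM6 starts exactly when RM1 ends (back-to-back, no overlap); RM1 is clear from here.
RM6 starts before RM3 ends → RM3 and RM6 overlap.
RM5 starts after RM3 ends.
RM5 starts before RM6 ends → RM6 and RM5 overlap.

RM1 & RM3, RM3 & RM6, RM5 & RM6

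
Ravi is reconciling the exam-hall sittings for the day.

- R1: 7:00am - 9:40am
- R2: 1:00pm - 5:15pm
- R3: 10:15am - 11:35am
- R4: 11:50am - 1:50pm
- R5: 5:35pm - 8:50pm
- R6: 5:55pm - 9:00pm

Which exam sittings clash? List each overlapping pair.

R2 & R4, R5 & R6

Sorted by start: R1, R3, R4, R2, R5, R6.
R3 starts after R1 ends — done with R1.
R4 starts after R3 ends — done with R3.
R2 starts before R4 ends → R4 and R2 overlap.
R5 starts after R4 ends — done with R4.
R5 starts after R2 ends — done with R2.
R6 starts before R5 ends → R5 and R6 overlap.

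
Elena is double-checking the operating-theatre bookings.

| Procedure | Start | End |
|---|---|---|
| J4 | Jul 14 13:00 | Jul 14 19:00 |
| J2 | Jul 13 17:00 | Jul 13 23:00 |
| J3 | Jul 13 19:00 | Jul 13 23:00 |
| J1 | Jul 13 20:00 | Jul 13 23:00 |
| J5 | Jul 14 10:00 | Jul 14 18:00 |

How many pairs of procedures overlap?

Sorted by start: J2, J3, J1, J5, J4.
J3 starts before J2 ends → J2 and J3 overlap.
J1 starts before J2 ends → J2 and J1 overlap.
J5 starts after J2 ends, so nothing later overlaps J2 either.
J1 starts before J3 ends → J3 and J1 overlap.
J5 starts after J3 ends, so nothing later overlaps J3 either.
J5 starts after J1 ends, so nothing later overlaps J1 either.
J4 starts before J5 ends → J5 and J4 overlap.
Overlapping pairs: J1 & J2, J1 & J3, J2 & J3, J4 & J5 — 4 in total.

4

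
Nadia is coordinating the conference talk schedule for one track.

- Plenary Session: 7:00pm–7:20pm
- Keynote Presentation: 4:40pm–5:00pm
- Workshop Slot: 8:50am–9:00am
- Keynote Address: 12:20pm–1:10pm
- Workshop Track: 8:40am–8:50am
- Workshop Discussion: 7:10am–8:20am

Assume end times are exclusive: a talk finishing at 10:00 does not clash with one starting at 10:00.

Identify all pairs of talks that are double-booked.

Sorted by start: Workshop Discussion, Workshop Track, Workshop Slot, Keynote Address, Keynote Presentation, Plenary Session.
Workshop Track starts after Workshop Discussion ends — done with Workshop Discussion.
Workshop Slot starts exactly when Workshop Track ends (back-to-back, no overlap) — done with Workshop Track.
Keynote Address starts after Workshop Slot ends — done with Workshop Slot.
Keynote Presentation starts after Keynote Address ends — done with Keynote Address.
Plenary Session starts after Keynote Presentation ends.

no overlapping pairs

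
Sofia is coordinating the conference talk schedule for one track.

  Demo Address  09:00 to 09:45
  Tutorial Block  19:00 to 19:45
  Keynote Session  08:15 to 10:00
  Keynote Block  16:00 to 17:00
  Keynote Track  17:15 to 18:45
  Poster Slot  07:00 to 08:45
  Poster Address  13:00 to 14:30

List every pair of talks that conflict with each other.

Demo Address & Keynote Session, Keynote Session & Poster Slot

Sorted by start: Poster Slot, Keynote Session, Demo Address, Poster Address, Keynote Block, Keynote Track, Tutorial Block.
Keynote Session starts before Poster Slot ends → Poster Slot and Keynote Session overlap.
Demo Address starts after Poster Slot ends — done with Poster Slot.
Demo Address starts before Keynote Session ends → Keynote Session and Demo Address overlap.
Poster Address starts after Keynote Session ends — done with Keynote Session.
Poster Address starts after Demo Address ends — done with Demo Address.
Keynote Block starts after Poster Address ends — done with Poster Address.
Keynote Track starts after Keynote Block ends — done with Keynote Block.
Tutorial Block starts after Keynote Track ends.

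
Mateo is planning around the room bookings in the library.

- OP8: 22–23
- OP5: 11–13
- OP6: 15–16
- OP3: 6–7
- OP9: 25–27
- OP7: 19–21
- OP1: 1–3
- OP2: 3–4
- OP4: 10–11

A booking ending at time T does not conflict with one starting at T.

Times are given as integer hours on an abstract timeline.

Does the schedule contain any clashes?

Sorted by start: OP1, OP2, OP3, OP4, OP5, OP6, OP7, OP8, OP9.
OP2 starts exactly when OP1 ends (back-to-back, no overlap), so OP1 has no further overlaps.
OP3 starts after OP2 ends, so OP2 has no further overlaps.
OP4 starts after OP3 ends, so OP3 has no further overlaps.
OP5 starts exactly when OP4 ends (back-to-back, no overlap), so OP4 has no further overlaps.
OP6 starts after OP5 ends, so OP5 has no further overlaps.
OP7 starts after OP6 ends, so OP6 has no further overlaps.
OP8 starts after OP7 ends, so OP7 has no further overlaps.
OP9 starts after OP8 ends.
Every pair is clear; the schedule has no overlaps.

No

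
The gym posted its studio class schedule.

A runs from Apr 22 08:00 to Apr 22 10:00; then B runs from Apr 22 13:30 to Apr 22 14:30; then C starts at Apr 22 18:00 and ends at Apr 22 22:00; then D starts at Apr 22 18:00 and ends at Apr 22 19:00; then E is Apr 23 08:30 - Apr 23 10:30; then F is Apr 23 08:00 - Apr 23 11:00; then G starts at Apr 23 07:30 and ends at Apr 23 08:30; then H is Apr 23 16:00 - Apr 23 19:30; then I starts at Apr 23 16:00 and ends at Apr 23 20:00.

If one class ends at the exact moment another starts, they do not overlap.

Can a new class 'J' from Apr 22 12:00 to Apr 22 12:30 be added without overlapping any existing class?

Yes — the slot is free

A: ends Apr 22 10:00 at or before J starts Apr 22 12:00 → clear.
B: starts Apr 22 13:30 at or after J ends Apr 22 12:30 → clear.
C: starts Apr 22 18:00 at or after J ends Apr 22 12:30 → clear.
D: starts Apr 22 18:00 at or after J ends Apr 22 12:30 → clear.
G: starts Apr 23 07:30 at or after J ends Apr 22 12:30 → clear.
F: starts Apr 23 08:00 at or after J ends Apr 22 12:30 → clear.
E: starts Apr 23 08:30 at or after J ends Apr 22 12:30 → clear.
H: starts Apr 23 16:00 at or after J ends Apr 22 12:30 → clear.
I: starts Apr 23 16:00 at or after J ends Apr 22 12:30 → clear.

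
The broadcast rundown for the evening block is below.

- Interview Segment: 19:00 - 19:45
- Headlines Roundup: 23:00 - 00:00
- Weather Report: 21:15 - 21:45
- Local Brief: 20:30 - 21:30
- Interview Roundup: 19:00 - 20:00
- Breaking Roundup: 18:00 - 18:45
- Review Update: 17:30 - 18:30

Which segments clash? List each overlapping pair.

Sorted by start: Review Update, Breaking Roundup, Interview Roundup, Interview Segment, Local Brief, Weather Report, Headlines Roundup.
Breaking Roundup starts before Review Update ends → Review Update and Breaking Roundup overlap.
Interview Roundup starts after Review Update ends, so Review Update has no further overlaps.
Interview Roundup starts after Breaking Roundup ends, so Breaking Roundup has no further overlaps.
Interview Segment starts before Interview Roundup ends → Interview Roundup and Interview Segment overlap.
Local Brief starts after Interview Roundup ends, so Interview Roundup has no further overlaps.
Local Brief starts after Interview Segment ends, so Interview Segment has no further overlaps.
Weather Report starts before Local Brief ends → Local Brief and Weather Report overlap.
Headlines Roundup starts after Local Brief ends.
Headlines Roundup starts after Weather Report ends.

Breaking Roundup & Review Update, Interview Roundup & Interview Segment, Local Brief & Weather Report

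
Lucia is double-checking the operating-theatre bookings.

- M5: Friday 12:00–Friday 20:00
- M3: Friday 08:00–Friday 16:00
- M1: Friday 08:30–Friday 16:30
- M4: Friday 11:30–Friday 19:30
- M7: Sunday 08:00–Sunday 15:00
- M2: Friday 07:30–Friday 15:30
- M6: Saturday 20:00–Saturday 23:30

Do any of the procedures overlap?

Yes

Check each pair: they overlap iff neither finishes before the other starts.
Sorted by start: M2, M3, M1, M4, M5, M6, M7.
M3 starts before M2 ends → M2 and M3 overlap.
That's a conflict, so the schedule is not conflict-free.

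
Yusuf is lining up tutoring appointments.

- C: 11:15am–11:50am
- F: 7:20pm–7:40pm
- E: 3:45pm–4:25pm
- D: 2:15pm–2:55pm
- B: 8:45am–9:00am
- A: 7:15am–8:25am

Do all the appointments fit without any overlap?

Sorted by start: A, B, C, D, E, F.
B starts after A ends, so nothing later overlaps A either.
C starts after B ends, so nothing later overlaps B either.
D starts after C ends, so nothing later overlaps C either.
E starts after D ends, so nothing later overlaps D either.
F starts after E ends.
Every pair is clear; the schedule has no overlaps.

Yes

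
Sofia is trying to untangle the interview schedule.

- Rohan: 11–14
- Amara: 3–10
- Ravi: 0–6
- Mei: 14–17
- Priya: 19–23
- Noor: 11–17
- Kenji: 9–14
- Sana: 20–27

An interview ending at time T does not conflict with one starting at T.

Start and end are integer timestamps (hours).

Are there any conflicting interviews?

Yes

Check each pair: they overlap iff neither finishes before the other starts.
Sorted by start: Ravi, Amara, Kenji, Noor, Rohan, Mei, Priya, Sana.
Amara starts before Ravi ends → Ravi and Amara overlap.
That's a conflict, so the schedule is not conflict-free.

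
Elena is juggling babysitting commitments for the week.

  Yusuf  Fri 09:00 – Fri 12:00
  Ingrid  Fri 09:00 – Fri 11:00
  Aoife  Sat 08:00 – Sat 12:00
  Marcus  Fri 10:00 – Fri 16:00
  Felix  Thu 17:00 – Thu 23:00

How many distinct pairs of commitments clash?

3

Sorted by start: Felix, Ingrid, Yusuf, Marcus, Aoife.
Ingrid starts after Felix ends; Felix is clear from here.
Yusuf starts before Ingrid ends → Ingrid and Yusuf overlap.
Marcus starts before Ingrid ends → Ingrid and Marcus overlap.
Aoife starts after Ingrid ends.
Marcus starts before Yusuf ends → Yusuf and Marcus overlap.
Aoife starts after Yusuf ends.
Aoife starts after Marcus ends.
Overlapping pairs: Ingrid & Marcus, Ingrid & Yusuf, Marcus & Yusuf — 3 in total.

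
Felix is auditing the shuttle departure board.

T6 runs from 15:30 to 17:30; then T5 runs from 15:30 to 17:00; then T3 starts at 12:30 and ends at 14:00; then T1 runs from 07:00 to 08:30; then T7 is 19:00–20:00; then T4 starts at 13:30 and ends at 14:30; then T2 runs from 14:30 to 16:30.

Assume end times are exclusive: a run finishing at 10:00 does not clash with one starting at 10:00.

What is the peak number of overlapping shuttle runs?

Sweep the timeline, counting +1 at each start and −1 at each end (ends before starts at a tie):
07:00 start T1 → 1
08:30 end T1 → 0
12:30 start T3 → 1
13:30 start T4 → 2
14:00 end T3 → 1
14:30 end T4 → 0
14:30 start T2 → 1
15:30 start T5 → 2
15:30 start T6 → 3
16:30 end T2 → 2
17:00 end T5 → 1
17:30 end T6 → 0
19:00 start T7 → 1
20:00 end T7 → 0
Peak is 3, at 15:30 (T2, T5, T6).

3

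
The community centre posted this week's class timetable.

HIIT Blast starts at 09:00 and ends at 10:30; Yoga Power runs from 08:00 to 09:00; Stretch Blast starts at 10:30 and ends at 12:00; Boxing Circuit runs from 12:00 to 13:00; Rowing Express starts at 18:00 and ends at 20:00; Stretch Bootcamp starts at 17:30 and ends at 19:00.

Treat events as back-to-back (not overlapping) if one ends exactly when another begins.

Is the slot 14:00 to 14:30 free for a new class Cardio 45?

Yoga Power: ends 09:00 at or before Cardio 45 starts 14:00 → clear.
HIIT Blast: ends 10:30 at or before Cardio 45 starts 14:00 → clear.
Stretch Blast: ends 12:00 at or before Cardio 45 starts 14:00 → clear.
Boxing Circuit: ends 13:00 at or before Cardio 45 starts 14:00 → clear.
Stretch Bootcamp: starts 17:30 at or after Cardio 45 ends 14:30 → clear.
Rowing Express: starts 18:00 at or after Cardio 45 ends 14:30 → clear.

Yes — the slot is free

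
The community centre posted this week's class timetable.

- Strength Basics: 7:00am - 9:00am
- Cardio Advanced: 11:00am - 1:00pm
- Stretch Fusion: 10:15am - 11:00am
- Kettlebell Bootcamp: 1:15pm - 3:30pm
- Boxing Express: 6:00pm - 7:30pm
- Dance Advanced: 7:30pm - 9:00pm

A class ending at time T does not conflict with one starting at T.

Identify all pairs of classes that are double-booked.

none

Sorted by start: Strength Basics, Stretch Fusion, Cardio Advanced, Kettlebell Bootcamp, Boxing Express, Dance Advanced.
Stretch Fusion starts after Strength Basics ends, so Strength Basics has no further overlaps.
Cardio Advanced starts exactly when Stretch Fusion ends (back-to-back, no overlap), so Stretch Fusion has no further overlaps.
Kettlebell Bootcamp starts after Cardio Advanced ends, so Cardio Advanced has no further overlaps.
Boxing Express starts after Kettlebell Bootcamp ends, so Kettlebell Bootcamp has no further overlaps.
Dance Advanced starts exactly when Boxing Express ends (back-to-back, no overlap).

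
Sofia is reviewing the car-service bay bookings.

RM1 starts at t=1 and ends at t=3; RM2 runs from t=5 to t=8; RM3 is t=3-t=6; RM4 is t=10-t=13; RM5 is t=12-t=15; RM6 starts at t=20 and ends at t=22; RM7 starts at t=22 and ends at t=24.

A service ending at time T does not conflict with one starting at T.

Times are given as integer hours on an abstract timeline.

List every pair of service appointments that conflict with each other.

Two intervals overlap when each starts before the other ends.
Sorted by start: RM1, RM3, RM2, RM4, RM5, RM6, RM7.
RM3 starts exactly when RM1 ends (back-to-back, no overlap); RM1 is clear from here.
RM2 starts before RM3 ends → RM3 and RM2 overlap.
RM4 starts after RM3 ends; RM3 is clear from here.
RM4 starts after RM2 ends; RM2 is clear from here.
RM5 starts before RM4 ends → RM4 and RM5 overlap.
RM6 starts after RM4 ends; RM4 is clear from here.
RM6 starts after RM5 ends; RM5 is clear from here.
RM7 starts exactly when RM6 ends (back-to-back, no overlap).

RM2 & RM3, RM4 & RM5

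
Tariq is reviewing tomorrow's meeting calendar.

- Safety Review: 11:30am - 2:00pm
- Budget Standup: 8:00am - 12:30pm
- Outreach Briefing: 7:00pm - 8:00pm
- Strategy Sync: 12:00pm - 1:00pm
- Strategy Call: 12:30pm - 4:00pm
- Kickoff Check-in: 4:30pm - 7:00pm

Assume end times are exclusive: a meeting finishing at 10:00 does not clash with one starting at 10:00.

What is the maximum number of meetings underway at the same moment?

3

Walk through starts and ends in time order (an end at T is processed before a start at T):
8:00am start Budget Standup → 1
11:30am start Safety Review → 2
12:00pm start Strategy Sync → 3
12:30pm end Budget Standup → 2
12:30pm start Strategy Call → 3
1:00pm end Strategy Sync → 2
2:00pm end Safety Review → 1
4:00pm end Strategy Call → 0
4:30pm start Kickoff Check-in → 1
7:00pm end Kickoff Check-in → 0
7:00pm start Outreach Briefing → 1
8:00pm end Outreach Briefing → 0
Peak is 3, at 12:00pm (Budget Standup, Safety Review, Strategy Sync).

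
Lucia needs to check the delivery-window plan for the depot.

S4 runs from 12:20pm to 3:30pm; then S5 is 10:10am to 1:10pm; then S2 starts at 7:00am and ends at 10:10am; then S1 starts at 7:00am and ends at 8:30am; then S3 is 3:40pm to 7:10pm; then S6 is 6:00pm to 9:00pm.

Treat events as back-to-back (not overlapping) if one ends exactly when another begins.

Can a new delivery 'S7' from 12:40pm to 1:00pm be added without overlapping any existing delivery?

No — it overlaps S4, S5

S1: ends 8:30am at or before S7 starts 12:40pm → clear.
S2: ends 10:10am at or before S7 starts 12:40pm → clear.
S5: starts 10:10am before S7 ends 1:00pm, and ends 1:10pm after S7 starts 12:40pm → overlap.
S4: starts 12:20pm before S7 ends 1:00pm, and ends 3:30pm after S7 starts 12:40pm → overlap.
S3: starts 3:40pm at or after S7 ends 1:00pm → clear.
S6: starts 6:00pm at or after S7 ends 1:00pm → clear.
S7 overlaps S4, S5.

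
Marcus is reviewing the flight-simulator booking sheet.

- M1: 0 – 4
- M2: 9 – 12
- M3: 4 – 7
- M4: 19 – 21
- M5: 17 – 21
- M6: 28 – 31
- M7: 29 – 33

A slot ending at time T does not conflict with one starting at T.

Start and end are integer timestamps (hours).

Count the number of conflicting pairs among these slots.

2

Check each pair: they overlap iff neither finishes before the other starts.
Sorted by start: M1, M3, M2, M5, M4, M6, M7.
M3 starts exactly when M1 ends (back-to-back, no overlap); M1 is clear from here.
M2 starts after M3 ends; M3 is clear from here.
M5 starts after M2 ends; M2 is clear from here.
M4 starts before M5 ends → M5 and M4 overlap.
M6 starts after M5 ends; M5 is clear from here.
M6 starts after M4 ends; M4 is clear from here.
M7 starts before M6 ends → M6 and M7 overlap.
Overlapping pairs: M4 & M5, M6 & M7 — 2 in total.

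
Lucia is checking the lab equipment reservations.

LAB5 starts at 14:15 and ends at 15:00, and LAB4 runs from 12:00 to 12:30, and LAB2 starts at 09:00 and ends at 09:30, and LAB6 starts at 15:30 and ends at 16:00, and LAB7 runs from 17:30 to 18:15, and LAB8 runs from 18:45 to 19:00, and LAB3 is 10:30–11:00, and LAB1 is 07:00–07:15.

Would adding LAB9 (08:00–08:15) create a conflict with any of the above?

No — it doesn't clash with anything

LAB1: ends 07:15 at or before LAB9 starts 08:00 → clear.
LAB2: starts 09:00 at or after LAB9 ends 08:15 → clear.
LAB3: starts 10:30 at or after LAB9 ends 08:15 → clear.
LAB4: starts 12:00 at or after LAB9 ends 08:15 → clear.
LAB5: starts 14:15 at or after LAB9 ends 08:15 → clear.
LAB6: starts 15:30 at or after LAB9 ends 08:15 → clear.
LAB7: starts 17:30 at or after LAB9 ends 08:15 → clear.
LAB8: starts 18:45 at or after LAB9 ends 08:15 → clear.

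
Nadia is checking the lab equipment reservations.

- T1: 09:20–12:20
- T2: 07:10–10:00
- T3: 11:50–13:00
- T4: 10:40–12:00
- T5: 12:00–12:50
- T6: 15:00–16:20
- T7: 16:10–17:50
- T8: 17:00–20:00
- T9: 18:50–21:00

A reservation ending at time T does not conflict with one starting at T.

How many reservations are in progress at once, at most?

3

Walk through starts and ends in time order (an end at T is processed before a start at T):
07:10 start T2 → 1
09:20 start T1 → 2
10:00 end T2 → 1
10:40 start T4 → 2
11:50 start T3 → 3
12:00 end T4 → 2
12:00 start T5 → 3
12:20 end T1 → 2
12:50 end T5 → 1
13:00 end T3 → 0
15:00 start T6 → 1
16:10 start T7 → 2
16:20 end T6 → 1
17:00 start T8 → 2
17:50 end T7 → 1
18:50 start T9 → 2
20:00 end T8 → 1
21:00 end T9 → 0
Peak is 3, at 11:50 (T1, T3, T4).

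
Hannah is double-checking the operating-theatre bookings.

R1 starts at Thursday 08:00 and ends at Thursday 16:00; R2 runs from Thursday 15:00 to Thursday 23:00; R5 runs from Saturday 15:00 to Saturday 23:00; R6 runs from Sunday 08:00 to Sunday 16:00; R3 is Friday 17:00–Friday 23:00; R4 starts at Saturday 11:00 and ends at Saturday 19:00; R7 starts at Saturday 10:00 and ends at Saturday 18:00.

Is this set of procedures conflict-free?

Two intervals overlap when each starts before the other ends.
Sorted by start: R1, R2, R3, R7, R4, R5, R6.
R2 starts before R1 ends → R1 and R2 overlap.
That's a conflict, so the schedule is not conflict-free.

No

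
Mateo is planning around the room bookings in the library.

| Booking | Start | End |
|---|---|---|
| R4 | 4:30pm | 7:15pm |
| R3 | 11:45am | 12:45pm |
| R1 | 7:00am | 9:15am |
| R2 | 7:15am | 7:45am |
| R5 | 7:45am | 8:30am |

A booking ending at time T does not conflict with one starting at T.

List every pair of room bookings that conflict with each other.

R1 & R2, R1 & R5

Sorted by start: R1, R2, R5, R3, R4.
R2 starts before R1 ends → R1 and R2 overlap.
R5 starts before R1 ends → R1 and R5 overlap.
R3 starts after R1 ends; R1 is clear from here.
R5 starts exactly when R2 ends (back-to-back, no overlap); R2 is clear from here.
R3 starts after R5 ends; R5 is clear from here.
R4 starts after R3 ends.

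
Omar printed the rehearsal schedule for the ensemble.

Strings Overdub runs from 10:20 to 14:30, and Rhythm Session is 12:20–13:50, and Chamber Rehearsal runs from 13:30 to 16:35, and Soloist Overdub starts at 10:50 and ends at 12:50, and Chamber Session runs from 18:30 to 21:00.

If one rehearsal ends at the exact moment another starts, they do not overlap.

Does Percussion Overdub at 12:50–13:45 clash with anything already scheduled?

Strings Overdub: starts 10:20 before Percussion Overdub ends 13:45, and ends 14:30 after Percussion Overdub starts 12:50 → overlap.
Soloist Overdub: ends 12:50 at or before Percussion Overdub starts 12:50 → clear.
Rhythm Session: starts 12:20 before Percussion Overdub ends 13:45, and ends 13:50 after Percussion Overdub starts 12:50 → overlap.
Chamber Rehearsal: starts 13:30 before Percussion Overdub ends 13:45, and ends 16:35 after Percussion Overdub starts 12:50 → overlap.
Chamber Session: starts 18:30 at or after Percussion Overdub ends 13:45 → clear.
Percussion Overdub overlaps Strings Overdub, Rhythm Session, Chamber Rehearsal.

Yes — it overlaps Chamber Rehearsal, Rhythm Session, Strings Overdub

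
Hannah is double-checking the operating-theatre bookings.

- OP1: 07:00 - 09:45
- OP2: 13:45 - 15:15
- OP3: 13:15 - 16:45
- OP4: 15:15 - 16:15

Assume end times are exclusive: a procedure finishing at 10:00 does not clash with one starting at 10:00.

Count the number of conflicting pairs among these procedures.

Sorted by start: OP1, OP3, OP2, OP4.
OP3 starts after OP1 ends — done with OP1.
OP2 starts before OP3 ends → OP3 and OP2 overlap.
OP4 starts before OP3 ends → OP3 and OP4 overlap.
OP4 starts exactly when OP2 ends (back-to-back, no overlap).
Overlapping pairs: OP2 & OP3, OP3 & OP4 — 2 in total.

2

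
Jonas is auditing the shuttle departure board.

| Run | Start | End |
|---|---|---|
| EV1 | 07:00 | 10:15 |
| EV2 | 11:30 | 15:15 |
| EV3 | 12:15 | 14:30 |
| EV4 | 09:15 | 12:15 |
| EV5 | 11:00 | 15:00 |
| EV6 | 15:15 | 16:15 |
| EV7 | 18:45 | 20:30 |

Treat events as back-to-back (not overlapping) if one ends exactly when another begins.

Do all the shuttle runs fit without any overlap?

Two intervals overlap when each starts before the other ends.
Sorted by start: EV1, EV4, EV5, EV2, EV3, EV6, EV7.
EV4 starts before EV1 ends → EV1 and EV4 overlap.
That's a conflict, so the schedule is not conflict-free.

No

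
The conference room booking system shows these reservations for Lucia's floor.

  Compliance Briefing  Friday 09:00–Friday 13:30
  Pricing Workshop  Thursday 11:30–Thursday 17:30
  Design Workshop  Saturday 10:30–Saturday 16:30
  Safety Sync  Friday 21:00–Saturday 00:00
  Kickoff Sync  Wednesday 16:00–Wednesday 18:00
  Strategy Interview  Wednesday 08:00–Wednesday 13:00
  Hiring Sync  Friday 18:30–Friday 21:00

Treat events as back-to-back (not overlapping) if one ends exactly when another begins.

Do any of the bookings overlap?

Sorted by start: Strategy Interview, Kickoff Sync, Pricing Workshop, Compliance Briefing, Hiring Sync, Safety Sync, Design Workshop.
Kickoff Sync starts after Strategy Interview ends, so Strategy Interview has no further overlaps.
Pricing Workshop starts after Kickoff Sync ends, so Kickoff Sync has no further overlaps.
Compliance Briefing starts after Pricing Workshop ends, so Pricing Workshop has no further overlaps.
Hiring Sync starts after Compliance Briefing ends, so Compliance Briefing has no further overlaps.
Safety Sync starts exactly when Hiring Sync ends (back-to-back, no overlap), so Hiring Sync has no further overlaps.
Design Workshop starts after Safety Sync ends.
Every pair is clear; the schedule has no overlaps.

No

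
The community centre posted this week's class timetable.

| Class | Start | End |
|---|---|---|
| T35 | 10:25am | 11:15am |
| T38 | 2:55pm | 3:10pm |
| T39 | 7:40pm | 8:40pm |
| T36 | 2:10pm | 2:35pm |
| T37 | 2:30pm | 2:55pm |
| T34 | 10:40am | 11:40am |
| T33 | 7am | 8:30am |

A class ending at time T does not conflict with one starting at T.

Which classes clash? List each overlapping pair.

T34 & T35, T36 & T37

Sorted by start: T33, T35, T34, T36, T37, T38, T39.
T35 starts after T33 ends, so nothing later overlaps T33 either.
T34 starts before T35 ends → T35 and T34 overlap.
T36 starts after T35 ends, so nothing later overlaps T35 either.
T36 starts after T34 ends, so nothing later overlaps T34 either.
T37 starts before T36 ends → T36 and T37 overlap.
T38 starts after T36 ends, so nothing later overlaps T36 either.
T38 starts exactly when T37 ends (back-to-back, no overlap), so nothing later overlaps T37 either.
T39 starts after T38 ends.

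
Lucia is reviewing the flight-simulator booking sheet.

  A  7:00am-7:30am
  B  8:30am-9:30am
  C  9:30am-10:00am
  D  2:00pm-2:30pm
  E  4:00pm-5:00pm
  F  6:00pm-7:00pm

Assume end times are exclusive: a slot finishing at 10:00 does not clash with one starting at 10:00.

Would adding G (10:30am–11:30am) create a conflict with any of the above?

A: ends 7:30am at or before G starts 10:30am → clear.
B: ends 9:30am at or before G starts 10:30am → clear.
C: ends 10:00am at or before G starts 10:30am → clear.
D: starts 2:00pm at or after G ends 11:30am → clear.
E: starts 4:00pm at or after G ends 11:30am → clear.
F: starts 6:00pm at or after G ends 11:30am → clear.

No — it doesn't clash with anything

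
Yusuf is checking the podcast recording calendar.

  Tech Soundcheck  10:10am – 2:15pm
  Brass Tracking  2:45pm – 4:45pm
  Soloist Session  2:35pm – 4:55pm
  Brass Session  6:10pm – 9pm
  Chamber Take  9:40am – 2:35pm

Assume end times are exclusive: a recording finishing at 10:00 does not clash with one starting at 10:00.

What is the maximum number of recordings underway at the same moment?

2

Walk through starts and ends in time order (an end at T is processed before a start at T):
9:40am start Chamber Take → 1
10:10am start Tech Soundcheck → 2
2:15pm end Tech Soundcheck → 1
2:35pm end Chamber Take → 0
2:35pm start Soloist Session → 1
2:45pm start Brass Tracking → 2
4:45pm end Brass Tracking → 1
4:55pm end Soloist Session → 0
6:10pm start Brass Session → 1
9pm end Brass Session → 0
Peak is 2, at 10:10am (Chamber Take, Tech Soundcheck).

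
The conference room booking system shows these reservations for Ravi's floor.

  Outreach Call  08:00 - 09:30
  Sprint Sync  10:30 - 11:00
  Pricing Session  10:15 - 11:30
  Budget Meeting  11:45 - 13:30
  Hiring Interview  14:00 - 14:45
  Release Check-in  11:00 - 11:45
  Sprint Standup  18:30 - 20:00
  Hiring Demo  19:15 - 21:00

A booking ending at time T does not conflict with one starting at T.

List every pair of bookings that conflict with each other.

Check each pair: they overlap iff neither finishes before the other starts.
Sorted by start: Outreach Call, Pricing Session, Sprint Sync, Release Check-in, Budget Meeting, Hiring Interview, Sprint Standup, Hiring Demo.
Pricing Session starts after Outreach Call ends, so nothing later overlaps Outreach Call either.
Sprint Sync starts before Pricing Session ends → Pricing Session and Sprint Sync overlap.
Release Check-in starts before Pricing Session ends → Pricing Session and Release Check-in overlap.
Budget Meeting starts after Pricing Session ends, so nothing later overlaps Pricing Session either.
Release Check-in starts exactly when Sprint Sync ends (back-to-back, no overlap), so nothing later overlaps Sprint Sync either.
Budget Meeting starts exactly when Release Check-in ends (back-to-back, no overlap), so nothing later overlaps Release Check-in either.
Hiring Interview starts after Budget Meeting ends, so nothing later overlaps Budget Meeting either.
Sprint Standup starts after Hiring Interview ends, so nothing later overlaps Hiring Interview either.
Hiring Demo starts before Sprint Standup ends → Sprint Standup and Hiring Demo overlap.

Hiring Demo & Sprint Standup, Pricing Session & Release Check-in, Pricing Session & Sprint Sync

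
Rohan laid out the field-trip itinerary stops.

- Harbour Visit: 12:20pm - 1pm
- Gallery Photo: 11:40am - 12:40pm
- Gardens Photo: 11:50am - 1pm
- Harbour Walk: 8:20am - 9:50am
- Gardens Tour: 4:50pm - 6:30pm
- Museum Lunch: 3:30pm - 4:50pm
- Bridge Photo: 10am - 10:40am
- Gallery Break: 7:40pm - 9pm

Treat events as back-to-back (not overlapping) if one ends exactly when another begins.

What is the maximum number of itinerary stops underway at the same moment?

3

Sweep the timeline, counting +1 at each start and −1 at each end (ends before starts at a tie):
8:20am start Harbour Walk → 1
9:50am end Harbour Walk → 0
10am start Bridge Photo → 1
10:40am end Bridge Photo → 0
11:40am start Gallery Photo → 1
11:50am start Gardens Photo → 2
12:20pm start Harbour Visit → 3
12:40pm end Gallery Photo → 2
1pm end Gardens Photo → 1
1pm end Harbour Visit → 0
3:30pm start Museum Lunch → 1
4:50pm end Museum Lunch → 0
4:50pm start Gardens Tour → 1
6:30pm end Gardens Tour → 0
7:40pm start Gallery Break → 1
9pm end Gallery Break → 0
Peak is 3, at 12:20pm (Gallery Photo, Gardens Photo, Harbour Visit).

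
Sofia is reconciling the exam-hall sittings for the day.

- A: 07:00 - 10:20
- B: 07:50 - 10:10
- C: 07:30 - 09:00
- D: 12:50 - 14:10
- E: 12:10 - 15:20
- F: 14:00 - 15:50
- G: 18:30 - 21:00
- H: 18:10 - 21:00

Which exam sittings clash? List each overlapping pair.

Sorted by start: A, C, B, E, D, F, H, G.
C starts before A ends → A and C overlap.
B starts before A ends → A and B overlap.
E starts after A ends — done with A.
B starts before C ends → C and B overlap.
E starts after C ends — done with C.
E starts after B ends — done with B.
D starts before E ends → E and D overlap.
F starts before E ends → E and F overlap.
H starts after E ends — done with E.
F starts before D ends → D and F overlap.
H starts after D ends — done with D.
H starts after F ends — done with F.
G starts before H ends → H and G overlap.

A & B, A & C, B & C, D & E, D & F, E & F, G & H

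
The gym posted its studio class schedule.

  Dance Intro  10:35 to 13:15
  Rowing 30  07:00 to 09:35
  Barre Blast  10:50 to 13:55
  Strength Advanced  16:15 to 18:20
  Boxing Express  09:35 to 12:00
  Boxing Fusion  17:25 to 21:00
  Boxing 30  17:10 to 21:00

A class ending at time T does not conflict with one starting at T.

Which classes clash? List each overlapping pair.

Barre Blast & Boxing Express, Barre Blast & Dance Intro, Boxing 30 & Boxing Fusion, Boxing 30 & Strength Advanced, Boxing Express & Dance Intro, Boxing Fusion & Strength Advanced

Two intervals overlap when each starts before the other ends.
Sorted by start: Rowing 30, Boxing Express, Dance Intro, Barre Blast, Strength Advanced, Boxing 30, Boxing Fusion.
Boxing Express starts exactly when Rowing 30 ends (back-to-back, no overlap); Rowing 30 is clear from here.
Dance Intro starts before Boxing Express ends → Boxing Express and Dance Intro overlap.
Barre Blast starts before Boxing Express ends → Boxing Express and Barre Blast overlap.
Strength Advanced starts after Boxing Express ends; Boxing Express is clear from here.
Barre Blast starts before Dance Intro ends → Dance Intro and Barre Blast overlap.
Strength Advanced starts after Dance Intro ends; Dance Intro is clear from here.
Strength Advanced starts after Barre Blast ends; Barre Blast is clear from here.
Boxing 30 starts before Strength Advanced ends → Strength Advanced and Boxing 30 overlap.
Boxing Fusion starts before Strength Advanced ends → Strength Advanced and Boxing Fusion overlap.
Boxing Fusion starts before Boxing 30 ends → Boxing 30 and Boxing Fusion overlap.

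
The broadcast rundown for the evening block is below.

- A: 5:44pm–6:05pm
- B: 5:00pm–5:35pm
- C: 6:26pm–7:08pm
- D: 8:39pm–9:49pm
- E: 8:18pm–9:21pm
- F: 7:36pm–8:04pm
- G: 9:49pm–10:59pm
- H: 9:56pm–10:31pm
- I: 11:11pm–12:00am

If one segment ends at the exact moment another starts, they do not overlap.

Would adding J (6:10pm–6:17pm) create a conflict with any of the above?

No — it doesn't clash with anything

B: ends 5:35pm at or before J starts 6:10pm → clear.
A: ends 6:05pm at or before J starts 6:10pm → clear.
C: starts 6:26pm at or after J ends 6:17pm → clear.
F: starts 7:36pm at or after J ends 6:17pm → clear.
E: starts 8:18pm at or after J ends 6:17pm → clear.
D: starts 8:39pm at or after J ends 6:17pm → clear.
G: starts 9:49pm at or after J ends 6:17pm → clear.
H: starts 9:56pm at or after J ends 6:17pm → clear.
I: starts 11:11pm at or after J ends 6:17pm → clear.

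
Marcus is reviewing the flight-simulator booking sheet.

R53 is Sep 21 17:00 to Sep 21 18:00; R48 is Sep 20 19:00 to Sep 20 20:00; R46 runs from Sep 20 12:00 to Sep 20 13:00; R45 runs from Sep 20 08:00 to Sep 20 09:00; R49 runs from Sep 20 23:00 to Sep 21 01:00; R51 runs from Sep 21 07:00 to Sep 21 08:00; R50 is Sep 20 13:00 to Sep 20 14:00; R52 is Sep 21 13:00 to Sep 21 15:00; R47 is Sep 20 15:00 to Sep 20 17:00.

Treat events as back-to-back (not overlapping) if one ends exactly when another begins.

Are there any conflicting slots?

No

Sorted by start: R45, R46, R50, R47, R48, R49, R51, R52, R53.
R46 starts after R45 ends — done with R45.
R50 starts exactly when R46 ends (back-to-back, no overlap) — done with R46.
R47 starts after R50 ends — done with R50.
R48 starts after R47 ends — done with R47.
R49 starts after R48 ends — done with R48.
R51 starts after R49 ends — done with R49.
R52 starts after R51 ends — done with R51.
R53 starts after R52 ends.
Every pair is clear; the schedule has no overlaps.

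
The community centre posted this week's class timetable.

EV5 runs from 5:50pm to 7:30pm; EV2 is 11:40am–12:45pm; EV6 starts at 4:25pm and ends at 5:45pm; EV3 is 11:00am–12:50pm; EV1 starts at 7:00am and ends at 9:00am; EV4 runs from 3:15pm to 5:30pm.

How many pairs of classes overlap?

2

Two intervals overlap when each starts before the other ends.
Sorted by start: EV1, EV3, EV2, EV4, EV6, EV5.
EV3 starts after EV1 ends; EV1 is clear from here.
EV2 starts before EV3 ends → EV3 and EV2 overlap.
EV4 starts after EV3 ends; EV3 is clear from here.
EV4 starts after EV2 ends; EV2 is clear from here.
EV6 starts before EV4 ends → EV4 and EV6 overlap.
EV5 starts after EV4 ends.
EV5 starts after EV6 ends.
Overlapping pairs: EV2 & EV3, EV4 & EV6 — 2 in total.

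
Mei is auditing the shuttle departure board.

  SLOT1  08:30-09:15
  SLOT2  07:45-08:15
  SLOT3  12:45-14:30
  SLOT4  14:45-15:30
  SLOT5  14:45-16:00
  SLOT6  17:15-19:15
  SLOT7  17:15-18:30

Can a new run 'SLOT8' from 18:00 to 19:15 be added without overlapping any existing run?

SLOT2: ends 08:15 at or before SLOT8 starts 18:00 → clear.
SLOT1: ends 09:15 at or before SLOT8 starts 18:00 → clear.
SLOT3: ends 14:30 at or before SLOT8 starts 18:00 → clear.
SLOT4: ends 15:30 at or before SLOT8 starts 18:00 → clear.
SLOT5: ends 16:00 at or before SLOT8 starts 18:00 → clear.
SLOT6: starts 17:15 before SLOT8 ends 19:15, and ends 19:15 after SLOT8 starts 18:00 → overlap.
SLOT7: starts 17:15 before SLOT8 ends 19:15, and ends 18:30 after SLOT8 starts 18:00 → overlap.
SLOT8 overlaps SLOT6, SLOT7.

No — it overlaps SLOT6, SLOT7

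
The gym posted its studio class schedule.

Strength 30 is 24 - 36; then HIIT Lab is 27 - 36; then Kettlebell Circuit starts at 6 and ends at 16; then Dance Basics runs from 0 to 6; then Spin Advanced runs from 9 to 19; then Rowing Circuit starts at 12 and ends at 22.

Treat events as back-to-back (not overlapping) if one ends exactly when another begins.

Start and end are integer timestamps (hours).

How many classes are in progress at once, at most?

3

Walk through starts and ends in time order (an end at T is processed before a start at T):
0 start Dance Basics → 1
6 end Dance Basics → 0
6 start Kettlebell Circuit → 1
9 start Spin Advanced → 2
12 start Rowing Circuit → 3
16 end Kettlebell Circuit → 2
19 end Spin Advanced → 1
22 end Rowing Circuit → 0
24 start Strength 30 → 1
27 start HIIT Lab → 2
36 end HIIT Lab → 1
36 end Strength 30 → 0
Peak is 3, at 12 (Kettlebell Circuit, Rowing Circuit, Spin Advanced).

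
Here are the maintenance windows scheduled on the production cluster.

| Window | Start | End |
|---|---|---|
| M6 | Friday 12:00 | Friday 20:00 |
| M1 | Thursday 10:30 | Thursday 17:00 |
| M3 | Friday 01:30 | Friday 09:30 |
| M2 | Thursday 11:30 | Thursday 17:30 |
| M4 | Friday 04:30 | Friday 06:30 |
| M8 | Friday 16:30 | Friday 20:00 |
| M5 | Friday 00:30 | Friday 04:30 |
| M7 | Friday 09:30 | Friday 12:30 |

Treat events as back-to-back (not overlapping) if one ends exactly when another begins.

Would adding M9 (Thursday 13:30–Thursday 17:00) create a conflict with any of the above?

M1: starts Thursday 10:30 before M9 ends Thursday 17:00, and ends Thursday 17:00 after M9 starts Thursday 13:30 → overlap.
M2: starts Thursday 11:30 before M9 ends Thursday 17:00, and ends Thursday 17:30 after M9 starts Thursday 13:30 → overlap.
M5: starts Friday 00:30 at or after M9 ends Thursday 17:00 → clear.
M3: starts Friday 01:30 at or after M9 ends Thursday 17:00 → clear.
M4: starts Friday 04:30 at or after M9 ends Thursday 17:00 → clear.
M7: starts Friday 09:30 at or after M9 ends Thursday 17:00 → clear.
M6: starts Friday 12:00 at or after M9 ends Thursday 17:00 → clear.
M8: starts Friday 16:30 at or after M9 ends Thursday 17:00 → clear.
M9 overlaps M1, M2.

Yes — it overlaps M1, M2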